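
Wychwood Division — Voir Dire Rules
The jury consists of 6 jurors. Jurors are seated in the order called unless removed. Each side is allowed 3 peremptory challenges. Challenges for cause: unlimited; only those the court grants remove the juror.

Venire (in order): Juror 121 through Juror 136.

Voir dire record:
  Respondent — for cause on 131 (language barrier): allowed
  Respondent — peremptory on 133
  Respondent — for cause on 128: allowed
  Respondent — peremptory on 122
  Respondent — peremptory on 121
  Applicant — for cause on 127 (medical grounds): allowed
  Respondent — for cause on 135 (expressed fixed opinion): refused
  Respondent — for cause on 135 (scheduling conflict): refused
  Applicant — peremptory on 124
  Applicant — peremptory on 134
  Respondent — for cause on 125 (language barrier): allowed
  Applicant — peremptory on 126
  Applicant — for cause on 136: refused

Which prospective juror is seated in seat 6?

Removed: #121, #122, #124, #125, #126, #127, #128, #131, #133, #134. (#135, #136 stay — for-cause denied.)
Seating in order: seats 1–6 → #123, #129, #130, #132, #135, #136.
So seat 6 is #136.

136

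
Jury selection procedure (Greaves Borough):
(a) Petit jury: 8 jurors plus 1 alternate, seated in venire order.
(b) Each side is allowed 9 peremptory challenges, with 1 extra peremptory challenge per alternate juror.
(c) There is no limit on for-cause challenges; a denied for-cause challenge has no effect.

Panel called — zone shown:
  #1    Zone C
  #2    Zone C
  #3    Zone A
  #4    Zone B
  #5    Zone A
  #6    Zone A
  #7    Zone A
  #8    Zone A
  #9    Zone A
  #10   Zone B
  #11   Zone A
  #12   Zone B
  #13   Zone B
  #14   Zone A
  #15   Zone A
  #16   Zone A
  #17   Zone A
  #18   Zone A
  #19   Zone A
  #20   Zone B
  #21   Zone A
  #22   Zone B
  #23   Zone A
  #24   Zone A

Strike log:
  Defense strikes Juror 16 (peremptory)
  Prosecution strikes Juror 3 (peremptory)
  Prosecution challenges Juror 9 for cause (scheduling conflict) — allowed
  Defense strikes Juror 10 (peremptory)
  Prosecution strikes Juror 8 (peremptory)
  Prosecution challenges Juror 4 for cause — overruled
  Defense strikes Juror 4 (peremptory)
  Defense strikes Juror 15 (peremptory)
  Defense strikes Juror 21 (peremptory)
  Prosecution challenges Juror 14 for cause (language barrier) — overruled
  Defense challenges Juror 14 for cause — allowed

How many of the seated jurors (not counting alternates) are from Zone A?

4

Removed: #3, #4, #8, #9, #10, #14, #15, #16, #21.
Seated jurors 1–8: #1, #2, #5, #6, #7, #11, #12, #13 (alternates #17 not counted).
Of those, in Zone A: #5, #6, #7, #11 → 4.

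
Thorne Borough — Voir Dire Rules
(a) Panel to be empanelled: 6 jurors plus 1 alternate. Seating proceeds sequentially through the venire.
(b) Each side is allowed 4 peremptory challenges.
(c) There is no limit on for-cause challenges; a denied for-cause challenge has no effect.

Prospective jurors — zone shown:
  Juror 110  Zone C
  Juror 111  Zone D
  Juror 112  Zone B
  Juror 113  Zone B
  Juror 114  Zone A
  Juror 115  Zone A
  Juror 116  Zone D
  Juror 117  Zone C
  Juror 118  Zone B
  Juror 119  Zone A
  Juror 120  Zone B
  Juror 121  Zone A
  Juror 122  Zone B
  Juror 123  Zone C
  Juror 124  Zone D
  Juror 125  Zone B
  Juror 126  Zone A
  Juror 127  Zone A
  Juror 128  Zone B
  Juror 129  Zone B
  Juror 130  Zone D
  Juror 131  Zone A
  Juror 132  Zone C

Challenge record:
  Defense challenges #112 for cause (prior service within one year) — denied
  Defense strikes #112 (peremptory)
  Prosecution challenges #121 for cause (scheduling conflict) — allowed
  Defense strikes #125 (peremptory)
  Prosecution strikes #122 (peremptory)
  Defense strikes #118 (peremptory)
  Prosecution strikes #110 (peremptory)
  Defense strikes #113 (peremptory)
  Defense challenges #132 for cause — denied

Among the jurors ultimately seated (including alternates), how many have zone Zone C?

Removed: #110, #112, #113, #118, #121, #122, #125.
Seated (7 incl. alternates): #111, #114, #115, #116, #117, #119, #120.
Of those, in Zone C: #117 → 1.

1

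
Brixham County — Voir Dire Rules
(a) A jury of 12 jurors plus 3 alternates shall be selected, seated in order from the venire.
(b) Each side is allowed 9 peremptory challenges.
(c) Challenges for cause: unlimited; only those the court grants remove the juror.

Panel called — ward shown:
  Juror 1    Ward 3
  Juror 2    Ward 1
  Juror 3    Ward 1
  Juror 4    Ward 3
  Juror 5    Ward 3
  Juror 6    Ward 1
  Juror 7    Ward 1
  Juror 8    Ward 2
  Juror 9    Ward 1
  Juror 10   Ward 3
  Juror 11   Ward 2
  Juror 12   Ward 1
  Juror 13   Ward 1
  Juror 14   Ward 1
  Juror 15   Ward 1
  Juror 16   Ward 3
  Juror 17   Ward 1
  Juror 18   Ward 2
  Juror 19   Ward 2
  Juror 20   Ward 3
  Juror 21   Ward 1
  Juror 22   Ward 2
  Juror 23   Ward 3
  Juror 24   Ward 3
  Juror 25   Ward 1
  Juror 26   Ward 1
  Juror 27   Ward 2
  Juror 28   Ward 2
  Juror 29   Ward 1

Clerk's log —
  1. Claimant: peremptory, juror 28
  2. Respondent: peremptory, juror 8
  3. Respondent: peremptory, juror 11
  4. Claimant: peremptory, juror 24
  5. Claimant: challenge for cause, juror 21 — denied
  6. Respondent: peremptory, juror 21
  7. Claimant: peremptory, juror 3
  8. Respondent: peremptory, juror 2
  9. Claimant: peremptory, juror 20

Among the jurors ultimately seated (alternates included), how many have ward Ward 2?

2

Removed: #2, #3, #8, #11, #20, #21, #24, #28.
Seated (15 incl. alternates): #1, #4, #5, #6, #7, #9, #10, #12, #13, #14, #15, #16, #17, #18, #19.
Of those, in Ward 2: #18, #19 → 2.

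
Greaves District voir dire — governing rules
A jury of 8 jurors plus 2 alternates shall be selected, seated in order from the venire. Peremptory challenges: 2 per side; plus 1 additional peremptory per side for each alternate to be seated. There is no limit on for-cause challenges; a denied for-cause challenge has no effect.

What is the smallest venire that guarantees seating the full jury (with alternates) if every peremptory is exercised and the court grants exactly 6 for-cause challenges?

24

Seats to fill: 8 + 2 alternates = 10.
Peremptories: 2 + 1×2 = 4 per side × 2 sides = 8.
For-cause removals: 6.
Minimum venire: 10 + 8 + 6 = 24.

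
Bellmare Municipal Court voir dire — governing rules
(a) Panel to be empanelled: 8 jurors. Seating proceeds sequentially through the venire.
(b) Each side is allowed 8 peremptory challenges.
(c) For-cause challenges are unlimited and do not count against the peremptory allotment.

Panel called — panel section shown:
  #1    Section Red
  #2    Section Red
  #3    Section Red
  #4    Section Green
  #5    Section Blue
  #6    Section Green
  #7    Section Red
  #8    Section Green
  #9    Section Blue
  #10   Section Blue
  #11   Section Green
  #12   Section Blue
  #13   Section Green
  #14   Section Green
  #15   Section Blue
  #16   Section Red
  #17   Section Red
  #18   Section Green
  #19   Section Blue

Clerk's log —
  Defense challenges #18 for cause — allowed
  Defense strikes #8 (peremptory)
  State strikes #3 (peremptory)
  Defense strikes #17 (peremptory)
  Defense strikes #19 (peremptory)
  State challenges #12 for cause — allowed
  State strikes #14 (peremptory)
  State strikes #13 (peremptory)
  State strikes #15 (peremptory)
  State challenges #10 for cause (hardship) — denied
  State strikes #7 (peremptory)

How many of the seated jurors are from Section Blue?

3

Removed: #3, #7, #8, #12, #13, #14, #15, #17, #18, #19.
Seated jurors 1–8: #1, #2, #4, #5, #6, #9, #10, #11.
Of those, in Section Blue: #5, #9, #10 → 3.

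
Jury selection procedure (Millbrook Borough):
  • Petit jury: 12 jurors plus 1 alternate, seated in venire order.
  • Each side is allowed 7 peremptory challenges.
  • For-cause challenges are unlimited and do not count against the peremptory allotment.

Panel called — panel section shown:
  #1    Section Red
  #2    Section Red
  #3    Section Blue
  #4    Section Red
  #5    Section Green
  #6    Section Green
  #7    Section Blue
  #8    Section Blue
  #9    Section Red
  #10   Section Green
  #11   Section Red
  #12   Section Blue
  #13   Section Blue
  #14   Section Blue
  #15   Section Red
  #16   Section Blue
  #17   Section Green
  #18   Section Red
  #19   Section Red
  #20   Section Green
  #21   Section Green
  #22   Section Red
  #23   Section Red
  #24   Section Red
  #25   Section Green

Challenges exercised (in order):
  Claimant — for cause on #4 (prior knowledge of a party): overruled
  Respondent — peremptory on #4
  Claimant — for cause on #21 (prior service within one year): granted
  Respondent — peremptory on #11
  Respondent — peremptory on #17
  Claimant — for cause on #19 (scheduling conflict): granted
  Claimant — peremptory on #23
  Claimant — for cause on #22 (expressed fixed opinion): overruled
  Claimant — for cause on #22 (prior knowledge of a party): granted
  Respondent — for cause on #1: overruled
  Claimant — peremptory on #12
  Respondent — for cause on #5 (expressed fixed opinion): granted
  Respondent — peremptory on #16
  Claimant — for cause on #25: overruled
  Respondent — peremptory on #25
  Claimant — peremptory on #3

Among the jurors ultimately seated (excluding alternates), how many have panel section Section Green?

3

Removed: #3, #4, #5, #11, #12, #16, #17, #19, #21, #22, #23, #25.
Seated jurors 1–12: #1, #2, #6, #7, #8, #9, #10, #13, #14, #15, #18, #20 (alternates #24 not counted).
Of those, in Section Green: #6, #10, #20 → 3.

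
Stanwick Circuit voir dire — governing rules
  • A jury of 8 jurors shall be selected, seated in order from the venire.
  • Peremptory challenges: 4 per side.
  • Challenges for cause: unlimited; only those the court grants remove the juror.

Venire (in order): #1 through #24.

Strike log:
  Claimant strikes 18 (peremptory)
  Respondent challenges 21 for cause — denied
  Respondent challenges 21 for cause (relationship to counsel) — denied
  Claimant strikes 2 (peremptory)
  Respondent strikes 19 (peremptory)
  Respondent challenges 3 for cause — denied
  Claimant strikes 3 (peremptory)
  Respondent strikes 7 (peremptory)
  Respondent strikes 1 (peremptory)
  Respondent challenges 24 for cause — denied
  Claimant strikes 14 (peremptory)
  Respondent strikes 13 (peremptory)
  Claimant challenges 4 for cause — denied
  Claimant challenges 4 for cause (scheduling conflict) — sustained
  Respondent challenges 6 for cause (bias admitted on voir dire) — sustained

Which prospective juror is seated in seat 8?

Removed: #1, #2, #3, #4, #6, #7, #13, #14, #18, #19. (#21, #24 stay — for-cause denied.)
Seating in order: seats 1–8 → #5, #8, #9, #10, #11, #12, #15, #16.
So seat 8 is #16.

16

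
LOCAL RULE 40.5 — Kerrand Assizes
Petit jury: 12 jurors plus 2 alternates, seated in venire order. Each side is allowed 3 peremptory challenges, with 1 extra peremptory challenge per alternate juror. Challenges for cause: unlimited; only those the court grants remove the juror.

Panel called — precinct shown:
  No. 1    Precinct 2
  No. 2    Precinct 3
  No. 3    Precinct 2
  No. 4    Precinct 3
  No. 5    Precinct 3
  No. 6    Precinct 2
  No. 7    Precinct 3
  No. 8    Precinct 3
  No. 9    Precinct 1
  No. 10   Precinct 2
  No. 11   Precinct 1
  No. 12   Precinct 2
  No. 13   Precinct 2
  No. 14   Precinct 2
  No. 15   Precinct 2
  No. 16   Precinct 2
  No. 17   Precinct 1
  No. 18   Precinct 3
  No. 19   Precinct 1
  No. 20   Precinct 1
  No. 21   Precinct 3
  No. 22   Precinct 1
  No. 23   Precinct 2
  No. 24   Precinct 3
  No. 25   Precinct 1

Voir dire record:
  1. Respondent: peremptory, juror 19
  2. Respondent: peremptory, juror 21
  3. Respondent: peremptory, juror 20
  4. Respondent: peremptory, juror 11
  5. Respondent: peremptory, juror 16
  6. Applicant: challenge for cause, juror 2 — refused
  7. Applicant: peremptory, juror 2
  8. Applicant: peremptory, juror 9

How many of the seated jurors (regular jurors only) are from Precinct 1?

0

Removed: #2, #9, #11, #16, #19, #20, #21.
Seated jurors 1–12: #1, #3, #4, #5, #6, #7, #8, #10, #12, #13, #14, #15 (alternates #17, #18 not counted).
None of those are in Precinct 1 → 0.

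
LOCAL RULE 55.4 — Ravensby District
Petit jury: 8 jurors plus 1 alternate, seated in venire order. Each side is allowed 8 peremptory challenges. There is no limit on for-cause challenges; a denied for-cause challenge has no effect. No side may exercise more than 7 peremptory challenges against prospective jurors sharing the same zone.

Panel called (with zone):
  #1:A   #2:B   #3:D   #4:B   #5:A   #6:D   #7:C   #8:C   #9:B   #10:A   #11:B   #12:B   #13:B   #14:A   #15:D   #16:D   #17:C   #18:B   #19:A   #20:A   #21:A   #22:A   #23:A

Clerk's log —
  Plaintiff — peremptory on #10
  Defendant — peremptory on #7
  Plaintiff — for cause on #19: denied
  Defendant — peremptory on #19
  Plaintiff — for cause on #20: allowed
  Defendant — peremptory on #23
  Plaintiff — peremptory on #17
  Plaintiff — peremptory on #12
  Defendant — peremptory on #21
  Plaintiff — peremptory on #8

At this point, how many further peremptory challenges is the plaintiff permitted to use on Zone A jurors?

Plaintiff peremptories so far: #10, #17, #12, #8 — 4 of 8 used, 4 left overall.
Against Zone A: #10 — 1 used; per-zone cap 7 leaves 6.
Binding limit: min(4, 6) = 4.

4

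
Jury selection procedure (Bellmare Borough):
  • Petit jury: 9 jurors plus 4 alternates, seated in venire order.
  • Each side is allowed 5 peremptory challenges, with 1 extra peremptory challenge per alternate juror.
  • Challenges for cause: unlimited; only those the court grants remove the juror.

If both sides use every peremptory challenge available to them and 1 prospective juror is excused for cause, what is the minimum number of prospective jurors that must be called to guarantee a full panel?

32

Seats to fill: 9 + 4 alternates = 13.
Peremptories: 5 + 1×4 = 9 per side × 2 sides = 18.
For-cause removals: 1.
Minimum venire: 13 + 18 + 1 = 32.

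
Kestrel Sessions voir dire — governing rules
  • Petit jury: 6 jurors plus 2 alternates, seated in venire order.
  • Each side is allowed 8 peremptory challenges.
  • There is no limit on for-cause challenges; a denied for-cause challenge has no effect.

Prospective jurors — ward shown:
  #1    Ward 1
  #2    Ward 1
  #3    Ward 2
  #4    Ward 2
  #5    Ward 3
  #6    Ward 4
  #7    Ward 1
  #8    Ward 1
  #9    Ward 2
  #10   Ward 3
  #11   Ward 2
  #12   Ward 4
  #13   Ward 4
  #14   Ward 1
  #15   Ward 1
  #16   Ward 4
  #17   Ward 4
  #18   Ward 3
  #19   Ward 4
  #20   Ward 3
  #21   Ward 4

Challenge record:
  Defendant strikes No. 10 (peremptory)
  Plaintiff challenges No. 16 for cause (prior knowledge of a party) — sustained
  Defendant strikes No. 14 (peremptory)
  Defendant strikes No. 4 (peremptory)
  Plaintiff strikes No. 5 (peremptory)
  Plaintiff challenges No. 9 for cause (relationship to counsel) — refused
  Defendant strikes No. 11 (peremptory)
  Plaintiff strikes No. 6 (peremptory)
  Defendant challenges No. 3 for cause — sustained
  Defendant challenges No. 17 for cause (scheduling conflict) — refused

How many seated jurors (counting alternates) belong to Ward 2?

Removed: #3, #4, #5, #6, #10, #11, #14, #16.
Seated (8 incl. alternates): #1, #2, #7, #8, #9, #12, #13, #15.
Of those, in Ward 2: #9 → 1.

1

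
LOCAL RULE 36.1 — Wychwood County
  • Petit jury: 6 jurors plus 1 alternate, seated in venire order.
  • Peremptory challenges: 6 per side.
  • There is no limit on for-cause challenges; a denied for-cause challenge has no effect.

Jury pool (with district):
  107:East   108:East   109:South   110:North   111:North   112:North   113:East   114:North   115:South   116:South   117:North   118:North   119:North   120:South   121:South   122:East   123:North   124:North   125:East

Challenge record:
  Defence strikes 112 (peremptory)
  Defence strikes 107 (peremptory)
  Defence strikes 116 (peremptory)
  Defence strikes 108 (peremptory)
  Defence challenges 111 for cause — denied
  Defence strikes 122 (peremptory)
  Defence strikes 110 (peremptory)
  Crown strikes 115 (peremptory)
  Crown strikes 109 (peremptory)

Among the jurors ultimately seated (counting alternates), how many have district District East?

Removed: #107, #108, #109, #110, #112, #115, #116, #122.
Seated (7 incl. alternates): #111, #113, #114, #117, #118, #119, #120.
Of those, in District East: #113 → 1.

1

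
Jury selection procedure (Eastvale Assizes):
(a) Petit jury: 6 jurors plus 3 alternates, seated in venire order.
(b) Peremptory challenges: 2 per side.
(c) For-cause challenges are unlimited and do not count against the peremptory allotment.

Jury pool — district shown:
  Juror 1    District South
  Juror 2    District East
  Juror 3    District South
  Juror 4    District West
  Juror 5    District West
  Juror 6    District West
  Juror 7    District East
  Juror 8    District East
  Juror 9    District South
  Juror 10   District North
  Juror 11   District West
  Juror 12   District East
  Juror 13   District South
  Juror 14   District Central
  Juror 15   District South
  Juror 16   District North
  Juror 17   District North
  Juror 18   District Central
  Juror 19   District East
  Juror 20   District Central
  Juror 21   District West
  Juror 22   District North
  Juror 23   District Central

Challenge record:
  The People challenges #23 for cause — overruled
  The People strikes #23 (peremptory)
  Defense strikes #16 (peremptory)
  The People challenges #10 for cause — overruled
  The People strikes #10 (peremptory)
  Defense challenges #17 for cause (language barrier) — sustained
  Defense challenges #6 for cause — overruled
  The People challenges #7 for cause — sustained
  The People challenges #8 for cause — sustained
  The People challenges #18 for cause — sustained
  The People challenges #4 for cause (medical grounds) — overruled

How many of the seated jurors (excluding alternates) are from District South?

2

Removed: #7, #8, #10, #16, #17, #18, #23.
Seated jurors 1–6: #1, #2, #3, #4, #5, #6 (alternates #9, #11, #12 not counted).
Of those, in District South: #1, #3 → 2.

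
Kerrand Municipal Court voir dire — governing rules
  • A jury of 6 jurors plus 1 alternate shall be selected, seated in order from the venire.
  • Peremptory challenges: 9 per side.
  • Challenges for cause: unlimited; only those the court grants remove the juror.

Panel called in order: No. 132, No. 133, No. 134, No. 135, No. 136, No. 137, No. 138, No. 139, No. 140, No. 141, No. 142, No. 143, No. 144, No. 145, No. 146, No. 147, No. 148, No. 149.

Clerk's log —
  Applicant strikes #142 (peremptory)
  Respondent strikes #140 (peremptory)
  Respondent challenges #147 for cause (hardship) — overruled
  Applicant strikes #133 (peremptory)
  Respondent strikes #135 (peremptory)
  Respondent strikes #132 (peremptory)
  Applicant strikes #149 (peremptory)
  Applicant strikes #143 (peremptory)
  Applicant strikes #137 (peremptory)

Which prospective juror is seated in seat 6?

Removed: #132, #133, #135, #137, #140, #142, #143, #149. (#147 stays — for-cause denied.)
Seating in order: seats 1–6 → #134, #136, #138, #139, #141, #144; alternates → #145.
So seat 6 is #144.

144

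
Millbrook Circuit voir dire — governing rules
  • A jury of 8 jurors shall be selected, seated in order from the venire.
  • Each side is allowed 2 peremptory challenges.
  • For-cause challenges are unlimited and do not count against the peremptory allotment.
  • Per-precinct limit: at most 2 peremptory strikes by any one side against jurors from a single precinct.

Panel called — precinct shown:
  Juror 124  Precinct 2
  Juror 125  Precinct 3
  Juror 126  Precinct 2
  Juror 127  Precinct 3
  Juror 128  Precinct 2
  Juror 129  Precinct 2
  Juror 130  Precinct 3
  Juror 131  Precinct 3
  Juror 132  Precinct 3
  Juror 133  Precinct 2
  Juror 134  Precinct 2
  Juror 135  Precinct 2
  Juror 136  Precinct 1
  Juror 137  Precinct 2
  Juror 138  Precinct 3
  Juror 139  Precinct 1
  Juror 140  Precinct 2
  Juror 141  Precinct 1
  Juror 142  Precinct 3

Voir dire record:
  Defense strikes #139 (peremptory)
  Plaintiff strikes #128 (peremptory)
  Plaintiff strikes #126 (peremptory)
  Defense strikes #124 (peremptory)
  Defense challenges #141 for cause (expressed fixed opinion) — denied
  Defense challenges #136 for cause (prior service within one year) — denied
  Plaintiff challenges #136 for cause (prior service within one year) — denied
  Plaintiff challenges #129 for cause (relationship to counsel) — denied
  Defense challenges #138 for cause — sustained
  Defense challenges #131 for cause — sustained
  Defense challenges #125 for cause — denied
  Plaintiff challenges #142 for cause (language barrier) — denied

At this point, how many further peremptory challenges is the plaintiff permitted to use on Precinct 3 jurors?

0

Plaintiff peremptories so far: #128, #126 — 2 of 2 used, 0 left overall.
Against Precinct 3: none yet — per-precinct cap 2 leaves 2.
Binding limit: min(0, 2) = 0.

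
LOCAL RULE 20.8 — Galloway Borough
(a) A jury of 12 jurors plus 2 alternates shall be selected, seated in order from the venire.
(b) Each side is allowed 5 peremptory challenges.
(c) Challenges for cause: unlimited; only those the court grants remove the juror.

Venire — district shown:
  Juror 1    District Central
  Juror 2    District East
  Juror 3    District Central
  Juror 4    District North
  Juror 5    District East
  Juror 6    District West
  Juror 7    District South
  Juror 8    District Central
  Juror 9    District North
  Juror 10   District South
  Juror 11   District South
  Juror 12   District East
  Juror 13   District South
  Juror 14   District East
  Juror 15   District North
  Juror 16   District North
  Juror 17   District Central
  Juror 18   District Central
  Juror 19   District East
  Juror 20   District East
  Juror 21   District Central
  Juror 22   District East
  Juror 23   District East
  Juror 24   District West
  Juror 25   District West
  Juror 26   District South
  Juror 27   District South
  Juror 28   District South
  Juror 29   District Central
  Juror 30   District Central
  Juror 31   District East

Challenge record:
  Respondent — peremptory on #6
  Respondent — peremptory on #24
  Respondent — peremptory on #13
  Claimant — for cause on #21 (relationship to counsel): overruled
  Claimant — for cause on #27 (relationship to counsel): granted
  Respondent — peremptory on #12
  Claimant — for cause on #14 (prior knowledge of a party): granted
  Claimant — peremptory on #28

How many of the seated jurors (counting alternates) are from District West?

0

Removed: #6, #12, #13, #14, #24, #27, #28.
Seated (14 incl. alternates): #1, #2, #3, #4, #5, #7, #8, #9, #10, #11, #15, #16, #17, #18.
None of those are in District West → 0.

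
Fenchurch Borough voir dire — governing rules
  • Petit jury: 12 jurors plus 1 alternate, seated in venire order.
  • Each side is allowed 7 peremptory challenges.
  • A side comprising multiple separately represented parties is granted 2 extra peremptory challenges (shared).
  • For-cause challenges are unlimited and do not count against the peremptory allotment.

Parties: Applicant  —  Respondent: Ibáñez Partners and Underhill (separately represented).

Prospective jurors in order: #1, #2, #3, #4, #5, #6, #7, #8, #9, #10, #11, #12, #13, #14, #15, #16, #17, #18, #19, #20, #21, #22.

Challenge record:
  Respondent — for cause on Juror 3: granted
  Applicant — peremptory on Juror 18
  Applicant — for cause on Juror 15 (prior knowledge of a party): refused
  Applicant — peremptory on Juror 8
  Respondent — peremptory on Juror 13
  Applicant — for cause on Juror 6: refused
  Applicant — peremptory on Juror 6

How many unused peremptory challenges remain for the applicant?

Applicant allotment: 7.
Applicant peremptories used: #18, #8, #6 — 3 (for-cause on #15, #6 don't count).
Remaining: 7 − 3 = 4.

4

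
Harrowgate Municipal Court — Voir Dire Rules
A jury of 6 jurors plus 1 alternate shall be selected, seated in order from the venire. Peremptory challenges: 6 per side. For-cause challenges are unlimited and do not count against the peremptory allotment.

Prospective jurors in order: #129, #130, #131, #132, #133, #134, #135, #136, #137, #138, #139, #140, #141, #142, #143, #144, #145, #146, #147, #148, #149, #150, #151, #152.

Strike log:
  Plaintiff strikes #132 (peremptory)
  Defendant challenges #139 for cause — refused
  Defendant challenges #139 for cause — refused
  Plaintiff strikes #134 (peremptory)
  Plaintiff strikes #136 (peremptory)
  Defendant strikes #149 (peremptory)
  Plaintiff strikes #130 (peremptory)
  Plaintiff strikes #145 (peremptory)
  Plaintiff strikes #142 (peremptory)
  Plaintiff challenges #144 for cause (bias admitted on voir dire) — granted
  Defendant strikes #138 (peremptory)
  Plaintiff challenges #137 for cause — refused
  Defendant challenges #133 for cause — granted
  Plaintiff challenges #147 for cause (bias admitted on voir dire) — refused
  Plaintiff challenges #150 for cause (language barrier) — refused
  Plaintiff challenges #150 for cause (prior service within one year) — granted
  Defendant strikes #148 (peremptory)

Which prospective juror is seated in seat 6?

Removed: #130, #132, #133, #134, #136, #138, #142, #144, #145, #148, #149, #150. (#137, #139, #147 stay — for-cause denied.)
Filling seats in venire order through position 6: #129, #131, #135, #137, #139, #140.
So seat 6 is #140.

140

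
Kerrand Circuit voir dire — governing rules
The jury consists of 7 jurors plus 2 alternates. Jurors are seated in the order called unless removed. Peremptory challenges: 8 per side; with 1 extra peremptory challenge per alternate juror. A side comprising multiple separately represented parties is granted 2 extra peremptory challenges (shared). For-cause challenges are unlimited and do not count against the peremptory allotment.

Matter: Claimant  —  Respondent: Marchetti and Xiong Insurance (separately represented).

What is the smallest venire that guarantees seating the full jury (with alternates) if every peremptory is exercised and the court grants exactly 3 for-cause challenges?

Seats to fill: 7 + 2 alternates = 9.
Peremptories — Claimant: 8 + 1×2 = 10; Respondent: 8 + 1×2 + 2 = 12; total 22.
For-cause removals: 3.
Minimum venire: 9 + 22 + 3 = 34.

34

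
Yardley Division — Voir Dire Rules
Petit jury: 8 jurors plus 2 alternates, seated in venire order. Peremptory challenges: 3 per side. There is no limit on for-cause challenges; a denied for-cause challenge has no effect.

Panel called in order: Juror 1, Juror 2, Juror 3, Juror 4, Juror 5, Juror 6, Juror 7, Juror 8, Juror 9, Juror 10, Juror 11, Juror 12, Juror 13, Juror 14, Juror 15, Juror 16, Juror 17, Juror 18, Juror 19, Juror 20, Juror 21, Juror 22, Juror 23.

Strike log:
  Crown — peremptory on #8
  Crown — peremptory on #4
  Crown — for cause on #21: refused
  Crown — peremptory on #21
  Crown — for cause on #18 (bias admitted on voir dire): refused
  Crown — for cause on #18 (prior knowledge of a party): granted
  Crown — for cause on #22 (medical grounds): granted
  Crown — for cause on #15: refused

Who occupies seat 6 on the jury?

7

Removed: #4, #8, #18, #21, #22. (#15 stays — for-cause denied.)
Seating in order: seats 1–8 → #1, #2, #3, #5, #6, #7, #9, #10; alternates → #11, #12.
So seat 6 is #7.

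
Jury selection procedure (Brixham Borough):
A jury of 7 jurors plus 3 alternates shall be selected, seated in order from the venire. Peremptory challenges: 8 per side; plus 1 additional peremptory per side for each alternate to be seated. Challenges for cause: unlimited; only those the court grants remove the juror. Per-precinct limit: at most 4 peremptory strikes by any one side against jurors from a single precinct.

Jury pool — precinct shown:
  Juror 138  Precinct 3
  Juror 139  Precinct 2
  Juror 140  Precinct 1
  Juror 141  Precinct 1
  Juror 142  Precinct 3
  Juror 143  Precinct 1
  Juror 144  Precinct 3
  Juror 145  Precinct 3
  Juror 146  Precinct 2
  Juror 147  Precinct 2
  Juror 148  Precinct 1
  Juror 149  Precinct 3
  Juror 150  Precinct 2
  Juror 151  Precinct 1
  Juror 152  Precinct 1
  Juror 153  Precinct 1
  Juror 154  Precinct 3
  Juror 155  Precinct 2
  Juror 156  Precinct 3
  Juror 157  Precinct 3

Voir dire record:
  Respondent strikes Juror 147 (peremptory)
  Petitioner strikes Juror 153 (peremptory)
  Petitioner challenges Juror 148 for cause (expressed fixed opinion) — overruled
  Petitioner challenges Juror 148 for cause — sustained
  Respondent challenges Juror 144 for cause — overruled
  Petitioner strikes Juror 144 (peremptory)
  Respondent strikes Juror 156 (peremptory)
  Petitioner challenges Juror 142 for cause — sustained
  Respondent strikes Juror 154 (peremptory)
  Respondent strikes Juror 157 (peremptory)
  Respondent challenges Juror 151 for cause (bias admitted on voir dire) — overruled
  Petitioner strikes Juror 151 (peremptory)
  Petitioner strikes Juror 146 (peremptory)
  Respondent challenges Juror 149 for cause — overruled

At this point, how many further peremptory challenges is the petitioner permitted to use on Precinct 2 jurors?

Petitioner peremptories so far: #153, #144, #151, #146 — 4 of 11 used, 7 left overall.
Against Precinct 2: #146 — 1 used; per-precinct cap 4 leaves 3.
Binding limit: min(7, 3) = 3.

3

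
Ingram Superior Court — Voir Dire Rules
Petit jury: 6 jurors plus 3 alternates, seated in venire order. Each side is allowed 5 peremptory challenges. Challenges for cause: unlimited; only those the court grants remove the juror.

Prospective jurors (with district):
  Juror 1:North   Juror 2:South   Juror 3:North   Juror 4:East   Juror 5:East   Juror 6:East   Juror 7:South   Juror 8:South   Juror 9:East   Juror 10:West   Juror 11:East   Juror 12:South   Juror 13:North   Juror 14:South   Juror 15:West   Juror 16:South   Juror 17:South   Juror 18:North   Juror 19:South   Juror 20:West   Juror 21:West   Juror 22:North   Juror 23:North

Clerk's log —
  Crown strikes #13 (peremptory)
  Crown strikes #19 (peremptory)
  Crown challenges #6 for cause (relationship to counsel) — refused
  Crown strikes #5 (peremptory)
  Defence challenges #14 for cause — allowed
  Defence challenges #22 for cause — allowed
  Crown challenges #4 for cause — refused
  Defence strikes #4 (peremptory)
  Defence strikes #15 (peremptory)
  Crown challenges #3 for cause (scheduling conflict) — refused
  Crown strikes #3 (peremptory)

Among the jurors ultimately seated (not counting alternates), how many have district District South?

Removed: #3, #4, #5, #13, #14, #15, #19, #22.
Seated jurors 1–6: #1, #2, #6, #7, #8, #9 (alternates #10, #11, #12 not counted).
Of those, in District South: #2, #7, #8 → 3.

3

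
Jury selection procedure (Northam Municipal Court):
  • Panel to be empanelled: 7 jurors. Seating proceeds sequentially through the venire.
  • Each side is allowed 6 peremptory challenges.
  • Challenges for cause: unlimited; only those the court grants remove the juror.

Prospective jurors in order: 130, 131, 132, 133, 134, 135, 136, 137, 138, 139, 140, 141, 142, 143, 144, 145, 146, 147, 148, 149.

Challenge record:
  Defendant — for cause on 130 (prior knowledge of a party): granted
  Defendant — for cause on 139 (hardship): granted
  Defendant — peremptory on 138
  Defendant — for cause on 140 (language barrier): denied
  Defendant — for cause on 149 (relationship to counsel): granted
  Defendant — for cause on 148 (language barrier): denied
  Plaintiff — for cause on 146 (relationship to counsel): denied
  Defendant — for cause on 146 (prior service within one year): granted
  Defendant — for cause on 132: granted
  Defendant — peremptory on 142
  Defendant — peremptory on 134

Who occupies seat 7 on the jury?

Removed: #130, #132, #134, #138, #139, #142, #146, #149. (#140, #148 stay — for-cause denied.)
Seating in order: seats 1–7 → #131, #133, #135, #136, #137, #140, #141.
So seat 7 is #141.

141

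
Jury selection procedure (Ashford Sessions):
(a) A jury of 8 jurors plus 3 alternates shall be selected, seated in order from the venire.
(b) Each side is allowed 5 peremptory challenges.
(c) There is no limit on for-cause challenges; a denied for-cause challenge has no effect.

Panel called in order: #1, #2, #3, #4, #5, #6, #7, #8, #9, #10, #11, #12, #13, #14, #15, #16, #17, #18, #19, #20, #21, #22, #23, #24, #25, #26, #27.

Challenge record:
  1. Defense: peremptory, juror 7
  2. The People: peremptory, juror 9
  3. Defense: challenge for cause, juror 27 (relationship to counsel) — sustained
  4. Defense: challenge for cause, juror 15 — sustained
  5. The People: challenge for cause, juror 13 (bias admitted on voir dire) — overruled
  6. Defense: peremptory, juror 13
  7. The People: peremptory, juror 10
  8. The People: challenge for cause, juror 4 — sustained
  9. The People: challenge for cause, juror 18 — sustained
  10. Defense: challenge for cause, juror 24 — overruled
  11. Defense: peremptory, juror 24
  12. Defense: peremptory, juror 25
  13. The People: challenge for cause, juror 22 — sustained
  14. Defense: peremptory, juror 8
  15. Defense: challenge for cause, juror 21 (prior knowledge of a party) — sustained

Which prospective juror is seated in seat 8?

Removed: #4, #7, #8, #9, #10, #13, #15, #18, #21, #22, #24, #25, #27.
Filling seats in venire order through position 8: #1, #2, #3, #5, #6, #11, #12, #14.
So seat 8 is #14.

14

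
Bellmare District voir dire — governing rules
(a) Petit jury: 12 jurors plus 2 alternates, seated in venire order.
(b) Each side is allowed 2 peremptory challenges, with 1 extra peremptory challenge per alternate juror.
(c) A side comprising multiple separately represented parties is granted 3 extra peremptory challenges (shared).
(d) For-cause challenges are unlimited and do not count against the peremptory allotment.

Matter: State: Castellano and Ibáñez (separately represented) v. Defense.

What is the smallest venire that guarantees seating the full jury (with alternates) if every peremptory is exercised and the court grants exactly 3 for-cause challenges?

28

Seats to fill: 12 + 2 alternates = 14.
Peremptories — State: 2 + 1×2 + 3 = 7; Defense: 2 + 1×2 = 4; total 11.
For-cause removals: 3.
Minimum venire: 14 + 11 + 3 = 28.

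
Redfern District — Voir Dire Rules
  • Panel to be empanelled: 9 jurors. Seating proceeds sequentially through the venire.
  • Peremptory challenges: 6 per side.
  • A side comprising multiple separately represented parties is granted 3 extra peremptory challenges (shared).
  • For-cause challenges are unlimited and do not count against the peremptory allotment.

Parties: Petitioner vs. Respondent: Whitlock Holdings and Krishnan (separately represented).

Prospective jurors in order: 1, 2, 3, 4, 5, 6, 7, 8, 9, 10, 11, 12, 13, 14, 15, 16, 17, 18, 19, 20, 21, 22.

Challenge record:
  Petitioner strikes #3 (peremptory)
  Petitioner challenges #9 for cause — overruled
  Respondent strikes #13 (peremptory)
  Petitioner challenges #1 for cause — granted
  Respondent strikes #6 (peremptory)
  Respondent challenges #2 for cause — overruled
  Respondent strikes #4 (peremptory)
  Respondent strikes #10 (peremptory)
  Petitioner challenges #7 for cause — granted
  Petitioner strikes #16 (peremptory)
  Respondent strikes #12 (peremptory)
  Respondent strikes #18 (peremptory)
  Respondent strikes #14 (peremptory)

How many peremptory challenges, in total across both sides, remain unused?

Petitioner allotment: 6. Respondent allotment: 6 base + 3 multi-party = 9.
Petitioner peremptories used: #3, #16 — 2 (for-cause on #9, #1, #7 don't count).
Respondent peremptories used: #13, #6, #4, #10, #12, #18, #14 — 7 (the for-cause on #2 doesn't count).
Remaining: (6 − 2) + (9 − 7) = 6.

6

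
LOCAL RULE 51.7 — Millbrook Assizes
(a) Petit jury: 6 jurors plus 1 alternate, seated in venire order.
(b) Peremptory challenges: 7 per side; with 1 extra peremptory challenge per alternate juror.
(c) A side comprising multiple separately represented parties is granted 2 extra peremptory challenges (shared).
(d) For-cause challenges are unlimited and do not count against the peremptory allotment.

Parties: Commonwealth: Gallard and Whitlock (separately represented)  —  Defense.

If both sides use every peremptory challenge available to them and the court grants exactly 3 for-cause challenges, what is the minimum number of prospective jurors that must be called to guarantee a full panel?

Seats to fill: 6 + 1 alternates = 7.
Peremptories — Commonwealth: 7 + 1×1 + 2 = 10; Defense: 7 + 1×1 = 8; total 18.
For-cause removals: 3.
Minimum venire: 7 + 18 + 3 = 28.

28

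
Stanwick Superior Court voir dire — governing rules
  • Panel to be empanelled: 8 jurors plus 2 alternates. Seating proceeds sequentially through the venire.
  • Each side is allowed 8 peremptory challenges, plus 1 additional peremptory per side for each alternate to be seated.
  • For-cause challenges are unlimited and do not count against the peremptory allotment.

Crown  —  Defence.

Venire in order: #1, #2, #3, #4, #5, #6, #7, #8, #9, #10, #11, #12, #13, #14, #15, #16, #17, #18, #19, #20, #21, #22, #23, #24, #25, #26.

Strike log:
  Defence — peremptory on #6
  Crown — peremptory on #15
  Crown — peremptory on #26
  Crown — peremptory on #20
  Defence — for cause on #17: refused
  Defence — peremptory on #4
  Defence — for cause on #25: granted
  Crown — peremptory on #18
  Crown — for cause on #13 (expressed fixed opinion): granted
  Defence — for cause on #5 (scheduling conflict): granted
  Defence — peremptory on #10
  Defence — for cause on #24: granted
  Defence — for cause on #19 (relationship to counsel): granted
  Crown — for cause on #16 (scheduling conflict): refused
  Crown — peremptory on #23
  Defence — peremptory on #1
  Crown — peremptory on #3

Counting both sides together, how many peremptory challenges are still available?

10

Crown allotment: 8 base + 1 × 2 alternates = 10. Defence allotment: 8 base + 1 × 2 alternates = 10.
Crown peremptories used: #15, #26, #20, #18, #23, #3 — 6 (for-cause on #13, #16 don't count).
Defence peremptories used: #6, #4, #10, #1 — 4 (for-cause on #17, #25, #5, #24, #19 don't count).
Remaining: (10 − 6) + (10 − 4) = 10.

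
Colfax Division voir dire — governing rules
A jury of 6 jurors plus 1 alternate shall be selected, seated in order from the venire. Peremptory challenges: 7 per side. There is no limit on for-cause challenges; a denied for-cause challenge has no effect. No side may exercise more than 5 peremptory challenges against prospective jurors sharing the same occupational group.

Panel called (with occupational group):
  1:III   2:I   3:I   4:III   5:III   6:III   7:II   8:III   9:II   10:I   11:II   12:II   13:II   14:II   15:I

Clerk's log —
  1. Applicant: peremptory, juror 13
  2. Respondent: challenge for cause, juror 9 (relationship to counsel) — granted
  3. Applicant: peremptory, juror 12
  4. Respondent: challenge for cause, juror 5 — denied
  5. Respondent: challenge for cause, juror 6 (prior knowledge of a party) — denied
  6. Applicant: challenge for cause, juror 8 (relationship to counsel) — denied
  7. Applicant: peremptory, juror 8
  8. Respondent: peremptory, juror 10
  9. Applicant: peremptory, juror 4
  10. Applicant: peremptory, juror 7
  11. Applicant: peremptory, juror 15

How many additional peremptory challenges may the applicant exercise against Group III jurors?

1

Applicant peremptories so far: #13, #12, #8, #4, #7, #15 — 6 of 7 used, 1 left overall.
Against Group III: #8, #4 — 2 used; per-group cap 5 leaves 3.
Binding limit: min(1, 3) = 1.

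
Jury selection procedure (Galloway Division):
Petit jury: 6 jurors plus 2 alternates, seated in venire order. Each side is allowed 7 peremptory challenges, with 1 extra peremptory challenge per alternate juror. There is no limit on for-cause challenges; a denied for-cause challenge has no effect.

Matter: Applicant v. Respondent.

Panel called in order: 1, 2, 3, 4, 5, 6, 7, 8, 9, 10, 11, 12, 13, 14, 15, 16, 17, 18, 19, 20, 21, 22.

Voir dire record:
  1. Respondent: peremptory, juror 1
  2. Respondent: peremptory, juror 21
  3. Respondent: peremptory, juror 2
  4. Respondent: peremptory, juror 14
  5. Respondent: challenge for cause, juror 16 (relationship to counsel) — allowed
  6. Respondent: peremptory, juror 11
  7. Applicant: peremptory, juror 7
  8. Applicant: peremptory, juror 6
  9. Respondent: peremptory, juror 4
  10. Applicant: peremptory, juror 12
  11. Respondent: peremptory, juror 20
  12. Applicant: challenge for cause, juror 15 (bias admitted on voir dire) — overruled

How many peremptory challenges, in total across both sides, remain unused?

Applicant allotment: 7 base + 1 × 2 alternates = 9. Respondent allotment: 7 base + 1 × 2 alternates = 9.
Applicant peremptories used: #7, #6, #12 — 3 (the for-cause on #15 doesn't count).
Respondent peremptories used: #1, #21, #2, #14, #11, #4, #20 — 7 (the for-cause on #16 doesn't count).
Remaining: (9 − 3) + (9 − 7) = 8.

8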